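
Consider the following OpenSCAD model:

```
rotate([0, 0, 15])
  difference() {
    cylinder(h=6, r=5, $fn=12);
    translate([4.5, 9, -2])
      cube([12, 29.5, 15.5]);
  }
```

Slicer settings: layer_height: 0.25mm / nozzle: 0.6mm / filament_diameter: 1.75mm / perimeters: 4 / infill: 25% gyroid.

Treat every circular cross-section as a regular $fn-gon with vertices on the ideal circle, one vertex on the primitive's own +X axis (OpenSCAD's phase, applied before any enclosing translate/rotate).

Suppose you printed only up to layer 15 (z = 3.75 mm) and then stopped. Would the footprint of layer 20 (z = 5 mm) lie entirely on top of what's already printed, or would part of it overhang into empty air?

Compare the two slices. At z = 3.75: the r=5 cylinder gives a regular 12-gon of circumradius 5 (constant along its height) (area = (12/2)·5.000²·sin(360°/12) = 75.00 mm²); the cube at (4.5, 9) is present — its section is the full 12×29.5 rectangle (area 354.00 mm²); Subtracting the remaining from the first: starting from the r=5 cylinder (75.00 mm²), the 12×29.5 cube at (4.5, 9) misses the remaining region (no effect) — area = 75.00 mm²; (whole slice rotated 15° about Z — lengths, areas and connectivity unchanged). At z = 5: the cylinder: section is a regular 12-gon, circumradius r=5 (area = (12/2)·5.000²·sin(360°/12) = 75.00 mm²); the cube at (4.5, 9) (footprint 12×29.5) is included at this height (area 354.00 mm²); After the difference (first − rest): starting from the r=5 cylinder (75.00 mm²), the 12×29.5 cube at (4.5, 9) misses the remaining region (no effect) — area = 75.00 mm²; (rotated 15° about Z; rotation is an isometry so areas/perimeters/island counts are preserved). Checking containment: the cross-section at z = 5 is a subset of the cross-section at z = 3.75.

entirely on top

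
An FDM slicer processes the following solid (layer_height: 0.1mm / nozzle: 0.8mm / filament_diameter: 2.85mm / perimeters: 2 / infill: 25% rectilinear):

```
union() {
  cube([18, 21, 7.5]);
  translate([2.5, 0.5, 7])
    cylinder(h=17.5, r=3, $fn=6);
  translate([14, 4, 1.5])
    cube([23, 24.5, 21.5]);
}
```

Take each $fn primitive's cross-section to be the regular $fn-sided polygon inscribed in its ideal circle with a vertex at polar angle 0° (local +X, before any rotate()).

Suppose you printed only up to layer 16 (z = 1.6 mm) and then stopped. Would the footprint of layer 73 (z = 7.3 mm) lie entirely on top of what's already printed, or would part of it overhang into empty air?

part overhangs

Compare the two slices. At z = 1.6: the cube is present — its section is the full 18×21 rectangle (area 378.00 mm²); the cylinder at (2.5, 0.5) is absent (z outside [7, 24.5]); the cube at (14, 4) is present — its section is the full 23×24.5 rectangle (area 563.50 mm²); Combining (union): the regions partially overlap — summed areas 941.50 mm² minus the doubly-counted overlap 68.00 mm² gives 873.50 mm² — area = 873.50 mm². At z = 7.3: the cube is present — its section is the full 18×21 rectangle (area 378.00 mm²); the r=3 cylinder at (2.5, 0.5) contributes a regular 6-gon of circumradius 3 (area = (6/2)·3.000²·sin(360°/6) = 23.38 mm²); the cube at (14, 4) (footprint 23×24.5) is included at this height (area 563.50 mm²); Combining (union): the regions partially overlap — summed areas 964.88 mm² minus the doubly-counted overlap 82.15 mm² gives 882.73 mm² — area = 882.73 mm². Checking containment: at z = 7.3 the cross-section extends beyond the z = 1.6 cross-section by about 9.23 mm².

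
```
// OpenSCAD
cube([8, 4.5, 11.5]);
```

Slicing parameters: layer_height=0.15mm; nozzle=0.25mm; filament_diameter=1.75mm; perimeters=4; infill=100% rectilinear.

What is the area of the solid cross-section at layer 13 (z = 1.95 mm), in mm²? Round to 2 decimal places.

36.00 mm²

At z = 1.95 mm: the cube is present — its section is the full 8×4.5 rectangle (area 36.00 mm²). Overall, the cross-section is a single solid region. Net area = 36.00 mm².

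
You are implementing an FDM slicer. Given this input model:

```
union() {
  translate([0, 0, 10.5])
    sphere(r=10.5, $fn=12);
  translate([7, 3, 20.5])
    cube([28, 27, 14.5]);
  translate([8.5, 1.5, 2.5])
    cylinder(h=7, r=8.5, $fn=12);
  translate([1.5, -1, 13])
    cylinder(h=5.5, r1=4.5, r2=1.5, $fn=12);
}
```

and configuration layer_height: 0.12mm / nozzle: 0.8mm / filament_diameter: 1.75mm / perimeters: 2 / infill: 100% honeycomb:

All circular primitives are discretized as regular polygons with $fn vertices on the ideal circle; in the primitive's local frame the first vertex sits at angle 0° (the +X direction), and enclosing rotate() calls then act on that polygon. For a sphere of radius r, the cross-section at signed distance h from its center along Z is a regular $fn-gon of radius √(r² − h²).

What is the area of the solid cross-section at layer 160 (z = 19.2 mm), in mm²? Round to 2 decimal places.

At z = 19.2 mm: the r=10.5 sphere slices to a regular 12-gon of circumradius 5.879 (√(r²−h²) with h=8.7 from center) (area = (12/2)·5.879²·sin(360°/12) = 103.68 mm²); the cube at (7, 3) is absent (z outside [20.5, 35]); the cylinder at (8.5, 1.5) is absent (z outside [2.5, 9.5]); the cone at (1.5, -1) is absent (z outside [13, 18.5]); Combining (union): only the r=10.5 sphere is present, so the union is just that shape — area = 103.68 mm². Overall, the cross-section is a single solid region. Net area = 103.68 mm².

103.68 mm²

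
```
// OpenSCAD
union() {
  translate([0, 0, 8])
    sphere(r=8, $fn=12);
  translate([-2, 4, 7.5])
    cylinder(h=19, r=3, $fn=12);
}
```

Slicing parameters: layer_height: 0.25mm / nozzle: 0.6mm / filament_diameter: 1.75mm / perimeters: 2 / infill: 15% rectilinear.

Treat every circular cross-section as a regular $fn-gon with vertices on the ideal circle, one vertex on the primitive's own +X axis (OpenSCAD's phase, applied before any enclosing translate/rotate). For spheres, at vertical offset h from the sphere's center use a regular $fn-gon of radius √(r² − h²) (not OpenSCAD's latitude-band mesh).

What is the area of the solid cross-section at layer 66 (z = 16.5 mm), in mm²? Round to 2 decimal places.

At z = 16.5 mm: the sphere is absent (|z−center|=8.500 > r=8); the r=3 cylinder at (-2, 4) gives a regular 12-gon of circumradius 3 (constant along its height) (area = (12/2)·3.000²·sin(360°/12) = 27.00 mm²); Merging all regions: only the r=3 cylinder at (-2, 4) is present, so the union is just that shape — area = 27.00 mm². Overall, the cross-section is a single solid region. Net area = 27.00 mm².

27.00 mm²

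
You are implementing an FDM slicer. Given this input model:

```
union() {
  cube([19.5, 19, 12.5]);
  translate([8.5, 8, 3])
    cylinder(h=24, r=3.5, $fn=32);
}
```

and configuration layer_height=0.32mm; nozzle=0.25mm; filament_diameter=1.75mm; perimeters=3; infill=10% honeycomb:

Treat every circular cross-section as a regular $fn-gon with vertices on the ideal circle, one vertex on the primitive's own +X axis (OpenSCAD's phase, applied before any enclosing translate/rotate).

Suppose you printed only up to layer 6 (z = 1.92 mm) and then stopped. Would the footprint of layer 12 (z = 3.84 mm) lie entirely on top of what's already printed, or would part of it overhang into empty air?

Compare the two slices. At z = 1.92: the cube (footprint 19.5×19) is included at this height (area 370.50 mm²); the cylinder at (8.5, 8) is not intersected at this z (z outside [3, 27]); Combining (union): only the 19.5×19 cube is present, so the union is just that shape — area = 370.50 mm². At z = 3.84: the 19.5×19 cube contributes its full rectangle (area 370.50 mm²); the r=3.5 cylinder at (8.5, 8) contributes a regular 32-gon of circumradius 3.5 (area = (32/2)·3.500²·sin(360°/32) = 38.24 mm²); Taking the union: the r=3.5 cylinder at (8.5, 8) lies entirely inside the 19.5×19 cube, so the union is just the 19.5×19 cube — area = 370.50 mm². Checking containment: the cross-section at z = 3.84 is a subset of the cross-section at z = 1.92.

entirely on top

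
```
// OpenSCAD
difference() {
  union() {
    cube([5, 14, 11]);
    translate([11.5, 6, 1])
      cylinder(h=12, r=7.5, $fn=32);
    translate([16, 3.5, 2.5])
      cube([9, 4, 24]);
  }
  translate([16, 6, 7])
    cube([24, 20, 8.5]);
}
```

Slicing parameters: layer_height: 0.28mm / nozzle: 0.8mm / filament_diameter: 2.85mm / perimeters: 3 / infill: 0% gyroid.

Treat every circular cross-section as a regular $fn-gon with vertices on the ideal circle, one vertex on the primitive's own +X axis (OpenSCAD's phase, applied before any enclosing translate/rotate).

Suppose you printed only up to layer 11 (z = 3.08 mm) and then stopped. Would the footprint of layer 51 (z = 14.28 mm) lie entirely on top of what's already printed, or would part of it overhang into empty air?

Compare the two slices. At z = 3.08: the 5×14 cube contributes its full rectangle (area 70.00 mm²); the r=7.5 cylinder at (11.5, 6) gives a regular 32-gon of circumradius 7.5 (constant along its height) (area = (32/2)·7.500²·sin(360°/32) = 175.58 mm²); the 9×4 cube at (16, 3.5) contributes its full rectangle (area 36.00 mm²); Merging all regions: the regions partially overlap — summed areas 281.58 mm² minus the doubly-counted overlap 16.34 mm² gives 265.24 mm² — area = 265.24 mm²; the cube at (16, 6) is not intersected at this z (z outside [7, 15.5]); Subtracting the remaining from the first: none of the subtracted shapes is present at this height, so that combined region is unchanged — area = 265.24 mm². At z = 14.28: the cube is not intersected at this z (z outside [0, 11]); the cylinder at (11.5, 6) is not intersected at this z (z outside [1, 13]); the 9×4 cube at (16, 3.5) contributes its full rectangle (area 36.00 mm²); Taking the union: only the 9×4 cube at (16, 3.5) is present, so the union is just that shape — area = 36.00 mm²; the cube at (16, 6) is present — its section is the full 24×20 rectangle (area 480.00 mm²); Taking the first minus the rest: starting from that combined region (36.00 mm²), the 24×20 cube at (16, 6) partially overlaps it — only the 13.50 mm² overlap (of its 480.00 mm²) is removed, clipping the outline — area = 22.50 mm². Checking containment: the cross-section at z = 14.28 is a subset of the cross-section at z = 3.08.

entirely on top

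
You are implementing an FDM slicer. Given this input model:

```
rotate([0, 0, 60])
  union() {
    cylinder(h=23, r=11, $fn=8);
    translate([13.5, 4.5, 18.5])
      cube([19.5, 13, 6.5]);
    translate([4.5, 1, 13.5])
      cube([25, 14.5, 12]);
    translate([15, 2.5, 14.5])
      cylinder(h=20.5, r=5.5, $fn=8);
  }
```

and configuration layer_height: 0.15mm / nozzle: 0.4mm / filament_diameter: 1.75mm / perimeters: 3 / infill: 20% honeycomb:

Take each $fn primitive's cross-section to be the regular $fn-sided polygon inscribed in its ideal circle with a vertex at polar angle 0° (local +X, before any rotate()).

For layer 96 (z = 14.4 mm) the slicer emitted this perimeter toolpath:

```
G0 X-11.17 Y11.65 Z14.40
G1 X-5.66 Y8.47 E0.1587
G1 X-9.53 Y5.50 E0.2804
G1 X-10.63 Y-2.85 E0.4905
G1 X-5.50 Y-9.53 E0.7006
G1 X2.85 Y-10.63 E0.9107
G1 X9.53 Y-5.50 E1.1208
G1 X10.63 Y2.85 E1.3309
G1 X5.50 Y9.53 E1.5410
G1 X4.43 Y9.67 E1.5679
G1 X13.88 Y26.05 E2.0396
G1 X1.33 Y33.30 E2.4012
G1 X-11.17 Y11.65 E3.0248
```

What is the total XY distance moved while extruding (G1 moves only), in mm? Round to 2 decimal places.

Sum the Euclidean lengths of each G1 segment: total = 121.26 mm.

121.26 mm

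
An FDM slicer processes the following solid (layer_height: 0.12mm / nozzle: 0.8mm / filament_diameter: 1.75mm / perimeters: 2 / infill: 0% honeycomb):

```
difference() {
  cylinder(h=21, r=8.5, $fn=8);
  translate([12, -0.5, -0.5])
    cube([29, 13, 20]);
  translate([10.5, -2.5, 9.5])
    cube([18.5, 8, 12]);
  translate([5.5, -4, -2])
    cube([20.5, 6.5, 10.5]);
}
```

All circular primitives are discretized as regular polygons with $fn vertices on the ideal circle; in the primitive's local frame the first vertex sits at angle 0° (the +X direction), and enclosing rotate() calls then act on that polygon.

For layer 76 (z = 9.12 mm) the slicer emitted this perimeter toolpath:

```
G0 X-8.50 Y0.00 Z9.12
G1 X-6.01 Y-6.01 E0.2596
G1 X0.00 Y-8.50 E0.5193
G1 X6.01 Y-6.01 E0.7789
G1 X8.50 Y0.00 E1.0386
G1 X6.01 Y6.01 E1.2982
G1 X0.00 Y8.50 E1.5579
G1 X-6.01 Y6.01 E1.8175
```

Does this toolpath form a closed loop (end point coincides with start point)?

no

Start point (G0): (-8.50, 0.00). End point (last G1): the path does not return to the start — open.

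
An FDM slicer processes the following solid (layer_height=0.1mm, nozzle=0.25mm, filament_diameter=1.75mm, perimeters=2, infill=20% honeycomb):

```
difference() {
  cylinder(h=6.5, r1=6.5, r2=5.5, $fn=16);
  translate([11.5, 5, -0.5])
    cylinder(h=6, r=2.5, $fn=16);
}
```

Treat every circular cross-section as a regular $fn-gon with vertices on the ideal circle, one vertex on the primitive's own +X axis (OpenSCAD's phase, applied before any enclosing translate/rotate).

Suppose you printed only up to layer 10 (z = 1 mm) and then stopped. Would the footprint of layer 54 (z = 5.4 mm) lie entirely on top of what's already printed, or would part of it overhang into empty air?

Compare the two slices. At z = 1: the cone contributes a regular 16-gon of circumradius 6.346 (interpolated between r1=6.5 and r2=5.5 at t=0.154) (area = (16/2)·6.346²·sin(360°/16) = 123.30 mm²); the r=2.5 cylinder at (11.5, 5) contributes a regular 16-gon of circumradius 2.5 (area = (16/2)·2.500²·sin(360°/16) = 19.13 mm²); Subtracting the remaining from the first: starting from the cone (123.30 mm²), the r=2.5 cylinder at (11.5, 5) misses the remaining region (no effect) — area = 123.30 mm². At z = 5.4: the cone contributes a regular 16-gon of circumradius 5.669 (interpolated between r1=6.5 and r2=5.5 at t=0.831) (area = (16/2)·5.669²·sin(360°/16) = 98.40 mm²); the r=2.5 cylinder at (11.5, 5) contributes a regular 16-gon of circumradius 2.5 (area = (16/2)·2.500²·sin(360°/16) = 19.13 mm²); Subtracting the remaining from the first: starting from the cone (98.40 mm²), the r=2.5 cylinder at (11.5, 5) misses the remaining region (no effect) — area = 98.40 mm². Checking containment: the cross-section at z = 5.4 is a subset of the cross-section at z = 1.

entirely on top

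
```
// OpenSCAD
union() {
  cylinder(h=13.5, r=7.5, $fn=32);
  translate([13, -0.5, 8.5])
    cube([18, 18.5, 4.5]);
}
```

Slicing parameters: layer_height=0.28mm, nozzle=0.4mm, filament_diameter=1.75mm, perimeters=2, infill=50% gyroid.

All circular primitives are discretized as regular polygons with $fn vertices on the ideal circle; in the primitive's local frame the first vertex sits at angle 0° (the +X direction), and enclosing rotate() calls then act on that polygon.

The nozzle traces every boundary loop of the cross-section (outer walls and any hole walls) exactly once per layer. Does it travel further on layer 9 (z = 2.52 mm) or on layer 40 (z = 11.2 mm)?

Layer 9 (z = 2.52): the r=7.5 cylinder gives a regular 32-gon of circumradius 7.5 (constant along its height) (perimeter = 2·32·7.500·sin(180°/32) = 47.05 mm); the cube at (13, -0.5) does not reach this height (z outside [8.5, 13]); Merging all regions: only the r=7.5 cylinder is present, so the union is just that shape — boundary = 47.05 mm. So its perimeter = 47.05 mm. Layer 40 (z = 11.2): the cylinder: section is a regular 32-gon, circumradius r=7.5 (perimeter = 2·32·7.500·sin(180°/32) = 47.05 mm); the 18×18.5 cube at (13, -0.5) contributes its full rectangle (perimeter 73.00 mm); Taking the union: the 2 present regions are separate (no shared area or edge), so areas and boundary lengths simply add and each stays a separate island — boundary = 120.05 mm. So its perimeter = 120.05 mm. Layer 40 is larger (120.05 vs 47.05 mm).

layer 40 (z = 11.2 mm)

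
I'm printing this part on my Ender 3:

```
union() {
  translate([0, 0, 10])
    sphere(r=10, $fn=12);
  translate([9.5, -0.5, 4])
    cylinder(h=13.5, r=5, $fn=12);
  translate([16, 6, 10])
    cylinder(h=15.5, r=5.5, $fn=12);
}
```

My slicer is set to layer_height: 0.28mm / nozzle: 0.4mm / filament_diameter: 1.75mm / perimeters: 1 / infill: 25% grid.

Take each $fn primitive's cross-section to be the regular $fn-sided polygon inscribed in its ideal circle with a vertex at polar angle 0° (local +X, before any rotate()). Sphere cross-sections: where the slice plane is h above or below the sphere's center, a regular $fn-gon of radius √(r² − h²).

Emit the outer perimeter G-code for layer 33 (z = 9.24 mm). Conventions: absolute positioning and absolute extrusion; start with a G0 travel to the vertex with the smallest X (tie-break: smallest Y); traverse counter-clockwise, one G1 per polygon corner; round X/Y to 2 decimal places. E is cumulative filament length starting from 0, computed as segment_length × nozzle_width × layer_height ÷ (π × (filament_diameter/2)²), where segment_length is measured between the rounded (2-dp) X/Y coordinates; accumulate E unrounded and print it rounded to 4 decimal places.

G0 X-9.97 Y0.00 Z9.24
G1 X-8.64 Y-4.99 E0.2405
G1 X-4.99 Y-8.64 E0.4808
G1 X0.00 Y-9.97 E0.7213
G1 X4.99 Y-8.64 E0.9618
G1 X8.41 Y-5.21 E1.1873
G1 X9.50 Y-5.50 E1.2398
G1 X12.00 Y-4.83 E1.3603
G1 X13.83 Y-3.00 E1.4808
G1 X14.50 Y-0.50 E1.6014
G1 X13.83 Y2.00 E1.7219
G1 X12.00 Y3.83 E1.8424
G1 X9.50 Y4.50 E1.9629
G1 X8.81 Y4.32 E1.9961
G1 X8.64 Y4.99 E2.0283
G1 X4.99 Y8.64 E2.2687
G1 X0.00 Y9.97 E2.5091
G1 X-4.99 Y8.64 E2.7496
G1 X-8.64 Y4.99 E2.9900
G1 X-9.97 Y0.00 E3.2304

At z = 9.24 mm: the r=10 sphere slices to a regular 12-gon of circumradius 9.971 (√(r²−h²) with h=0.76 from center); the cylinder at (9.5, -0.5): section is a regular 12-gon, circumradius r=5; the cylinder at (16, 6) does not reach this height (z outside [10, 25.5]); Taking the union: the regions partially overlap (shared area 35.62 mm²), so overlapping operands fuse into one piece — 1 connected region. The outline is a single polygon with 19 vertices. Extrusion per mm of travel: 0.4 × 0.28 / (π × 0.875²) = 0.046564. Accumulating E over each segment gives final E = 3.2304.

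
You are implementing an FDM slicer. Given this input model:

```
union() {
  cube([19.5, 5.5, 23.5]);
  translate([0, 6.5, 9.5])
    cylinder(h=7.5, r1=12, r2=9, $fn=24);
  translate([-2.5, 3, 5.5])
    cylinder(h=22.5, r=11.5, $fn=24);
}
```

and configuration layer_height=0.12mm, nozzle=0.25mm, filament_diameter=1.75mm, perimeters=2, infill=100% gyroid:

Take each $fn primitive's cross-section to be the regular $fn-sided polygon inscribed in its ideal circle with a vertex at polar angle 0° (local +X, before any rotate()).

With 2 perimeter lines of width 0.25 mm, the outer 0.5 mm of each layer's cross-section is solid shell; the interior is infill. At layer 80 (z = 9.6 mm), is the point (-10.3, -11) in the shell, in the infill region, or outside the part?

At z = 9.6 mm: the 19.5×5.5 cube contributes its full rectangle; the cone at (0, 6.5) (r1=12→r2=9) has section circumradius 11.960 here — a regular 24-gon; the r=11.5 cylinder at (-2.5, 3) gives a regular 24-gon of circumradius 11.5 (constant along its height); Taking the union: the regions partially overlap (shared area 388.58 mm²), so overlapping operands fuse into one piece — 1 connected region. Overall, the cross-section is a single solid region. The nearest boundary edge runs (-5.48, -8.11)→(-8.25, -6.96); distance from the point to it = 4.53 mm. The point is not inside any of the regions above, so it lies outside the cross-section (4.53 mm from the nearest boundary).

outside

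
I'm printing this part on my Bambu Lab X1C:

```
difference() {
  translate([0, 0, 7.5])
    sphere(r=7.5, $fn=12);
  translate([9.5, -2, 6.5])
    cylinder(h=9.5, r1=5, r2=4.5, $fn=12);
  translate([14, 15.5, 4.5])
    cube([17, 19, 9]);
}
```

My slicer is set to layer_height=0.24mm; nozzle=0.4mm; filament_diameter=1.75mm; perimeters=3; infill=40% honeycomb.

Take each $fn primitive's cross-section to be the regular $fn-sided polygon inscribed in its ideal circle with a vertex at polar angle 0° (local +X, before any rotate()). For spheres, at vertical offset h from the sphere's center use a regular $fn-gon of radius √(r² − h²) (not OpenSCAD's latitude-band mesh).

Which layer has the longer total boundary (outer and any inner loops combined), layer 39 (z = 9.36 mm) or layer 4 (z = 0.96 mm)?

Layer 39 (z = 9.36): the r=7.5 sphere contributes a regular 12-gon of circumradius √(7.5²−1.86²) = 7.266 (perimeter = 2·12·7.266·sin(180°/12) = 45.13 mm); the cone at (9.5, -2) contributes a regular 12-gon of circumradius 4.849 (interpolated between r1=5 and r2=4.5 at t=0.301) (perimeter = 2·12·4.849·sin(180°/12) = 30.12 mm); the 17×19 cube at (14, 15.5) contributes its full rectangle (perimeter 72.00 mm); Subtracting the remaining from the first: starting from the r=7.5 sphere, the cone at (9.5, -2) partially overlaps it — only the 9.59 mm² overlap (of its 70.55 mm²) is removed, clipping the outline; the 17×19 cube at (14, 15.5) misses the remaining region (no effect) — boundary = 45.39 mm. So its perimeter = 45.39 mm. Layer 4 (z = 0.96): the sphere: section is a regular 12-gon, circumradius = √(r²−h²) = √(7.5²−6.54²) = 3.671 (perimeter = 2·12·3.671·sin(180°/12) = 22.80 mm); the cone at (9.5, -2) does not reach this height (z outside [6.5, 16]); the cube at (14, 15.5) does not reach this height (z outside [4.5, 13.5]); Subtracting the remaining from the first: none of the subtracted shapes is present at this height, so the r=7.5 sphere is unchanged — boundary = 22.80 mm. So its perimeter = 22.80 mm. Layer 39 is larger (45.39 vs 22.80 mm).

layer 39 (z = 9.36 mm)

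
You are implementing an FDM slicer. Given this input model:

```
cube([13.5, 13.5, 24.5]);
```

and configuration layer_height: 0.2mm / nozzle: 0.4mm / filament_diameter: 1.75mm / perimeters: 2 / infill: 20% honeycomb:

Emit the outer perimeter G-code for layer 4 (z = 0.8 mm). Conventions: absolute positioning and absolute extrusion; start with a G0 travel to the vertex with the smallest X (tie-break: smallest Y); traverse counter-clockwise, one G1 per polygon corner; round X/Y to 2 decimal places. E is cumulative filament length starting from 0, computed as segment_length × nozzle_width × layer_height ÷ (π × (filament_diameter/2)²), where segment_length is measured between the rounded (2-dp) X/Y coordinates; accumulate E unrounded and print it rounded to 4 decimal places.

At z = 0.8 mm: the cube is present — its section is the full 13.5×13.5 rectangle. The outline is a single polygon with 4 vertices. Extrusion per mm of travel: 0.4 × 0.2 / (π × 0.875²) = 0.033260. Accumulating E over each segment gives final E = 1.7960.

G0 X0.00 Y0.00 Z0.80
G1 X13.50 Y0.00 E0.4490
G1 X13.50 Y13.50 E0.8980
G1 X0.00 Y13.50 E1.3470
G1 X0.00 Y0.00 E1.7960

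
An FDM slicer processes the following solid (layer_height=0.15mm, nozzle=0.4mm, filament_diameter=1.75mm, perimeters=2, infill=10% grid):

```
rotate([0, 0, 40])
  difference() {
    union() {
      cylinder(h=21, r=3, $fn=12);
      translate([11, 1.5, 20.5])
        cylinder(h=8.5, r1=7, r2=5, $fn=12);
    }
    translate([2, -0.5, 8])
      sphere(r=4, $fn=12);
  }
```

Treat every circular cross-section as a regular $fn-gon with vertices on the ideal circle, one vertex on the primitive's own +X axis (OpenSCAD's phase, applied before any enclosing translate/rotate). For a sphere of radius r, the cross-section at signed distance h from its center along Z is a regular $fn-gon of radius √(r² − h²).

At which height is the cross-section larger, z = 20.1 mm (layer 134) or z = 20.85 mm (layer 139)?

layer 139 (z = 20.85 mm)

Layer 134 (z = 20.1): the r=3 cylinder gives a regular 12-gon of circumradius 3 (constant along its height) (area = (12/2)·3.000²·sin(360°/12) = 27.00 mm²); the cone at (11, 1.5) does not reach this height (z outside [20.5, 29]); Merging all regions: only the r=3 cylinder is present, so the union is just that shape — area = 27.00 mm²; the sphere at (2, -0.5) is absent (|z−center|=12.100 > r=4); Taking the first minus the rest: none of the subtracted shapes is present at this height, so the result so far is unchanged — area = 27.00 mm²; (whole slice rotated 40° about Z — lengths, areas and connectivity unchanged). So its area = 27.00 mm². Layer 139 (z = 20.85): the r=3 cylinder contributes a regular 12-gon of circumradius 3 (area = (12/2)·3.000²·sin(360°/12) = 27.00 mm²); the cone at (11, 1.5): at t=0.041 of its height the radius interpolates to r₁+(r₂−r₁)t = 6.918, giving a regular 12-gon of that circumradius (area = (12/2)·6.918²·sin(360°/12) = 143.56 mm²); Taking the union: the 2 present regions are separate (no shared area or edge), so areas and boundary lengths simply add and each stays a separate island — area = 170.56 mm²; the sphere at (2, -0.5) is absent (|z−center|=12.850 > r=4); Subtracting the remaining from the first: none of the subtracted shapes is present at this height, so that combined region is unchanged — area = 170.56 mm²; (whole slice rotated 40° about Z — lengths, areas and connectivity unchanged). So its area = 170.56 mm². Layer 139 is larger (170.56 vs 27.00 mm²).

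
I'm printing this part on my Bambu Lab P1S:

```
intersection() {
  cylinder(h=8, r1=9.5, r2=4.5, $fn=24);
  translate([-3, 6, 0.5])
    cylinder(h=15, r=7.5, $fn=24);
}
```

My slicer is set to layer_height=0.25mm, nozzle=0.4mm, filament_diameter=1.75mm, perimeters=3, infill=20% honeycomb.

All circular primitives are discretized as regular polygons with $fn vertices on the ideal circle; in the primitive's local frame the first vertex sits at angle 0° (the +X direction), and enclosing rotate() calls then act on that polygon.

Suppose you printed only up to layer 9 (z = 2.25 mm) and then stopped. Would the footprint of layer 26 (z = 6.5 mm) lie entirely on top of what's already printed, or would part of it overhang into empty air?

Compare the two slices. At z = 2.25: the cone: at t=0.281 of its height the radius interpolates to r₁+(r₂−r₁)t = 8.094, giving a regular 24-gon of that circumradius (area = (24/2)·8.094²·sin(360°/24) = 203.46 mm²); the r=7.5 cylinder at (-3, 6) contributes a regular 24-gon of circumradius 7.5 (area = (24/2)·7.500²·sin(360°/24) = 174.70 mm²); Keeping only the common overlap: the r=7.5 cylinder at (-3, 6) partially overlaps the cone; clipping to the common part keeps 87.97 mm² — area = 87.97 mm². At z = 6.5: the cone (r1=9.5→r2=4.5) has section circumradius 5.438 here — a regular 24-gon (area = (24/2)·5.438²·sin(360°/24) = 91.83 mm²); the r=7.5 cylinder at (-3, 6) gives a regular 24-gon of circumradius 7.5 (constant along its height) (area = (24/2)·7.500²·sin(360°/24) = 174.70 mm²); After intersecting: the r=7.5 cylinder at (-3, 6) partially overlaps the cone; clipping to the common part keeps 46.45 mm² — area = 46.45 mm². Checking containment: the cross-section at z = 6.5 is a subset of the cross-section at z = 2.25.

entirely on top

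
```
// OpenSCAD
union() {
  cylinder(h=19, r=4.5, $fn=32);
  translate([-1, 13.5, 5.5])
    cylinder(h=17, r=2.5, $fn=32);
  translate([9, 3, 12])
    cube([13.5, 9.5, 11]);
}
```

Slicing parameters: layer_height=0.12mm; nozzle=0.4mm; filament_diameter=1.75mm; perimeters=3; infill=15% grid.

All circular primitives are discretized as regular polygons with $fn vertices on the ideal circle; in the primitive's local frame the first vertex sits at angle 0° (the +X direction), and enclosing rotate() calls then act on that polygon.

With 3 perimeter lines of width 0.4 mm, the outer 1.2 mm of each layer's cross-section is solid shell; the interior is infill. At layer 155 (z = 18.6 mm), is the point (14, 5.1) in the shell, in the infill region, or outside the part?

At z = 18.6 mm: the r=4.5 cylinder contributes a regular 32-gon of circumradius 4.5; the r=2.5 cylinder at (-1, 13.5) contributes a regular 32-gon of circumradius 2.5; the cube at (9, 3) is present — its section is the full 13.5×9.5 rectangle; Combining (union): the 3 present regions are separate (no shared area or edge), so areas and boundary lengths simply add and each stays a separate island — 3 connected regions. Overall, the cross-section has 3 separate islands. The nearest boundary edge runs (22.50, 3.00)→(9.00, 3.00); distance from the point to it = 2.10 mm. (Shell/infill is judged within the island containing the point — the largest one.) The point is inside the cross-section and 2.10 mm from the nearest boundary — more than the 1.2 mm shell width (3 × 0.4), so it's in the infill interior.

infill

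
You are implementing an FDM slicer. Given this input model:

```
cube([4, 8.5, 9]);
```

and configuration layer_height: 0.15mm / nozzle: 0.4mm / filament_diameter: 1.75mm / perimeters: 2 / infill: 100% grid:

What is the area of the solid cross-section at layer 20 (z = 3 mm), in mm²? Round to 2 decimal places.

34.00 mm²

At z = 3 mm: the 4×8.5 cube contributes its full rectangle (area 34.00 mm²). Overall, the cross-section is a single solid region. Net area = 34.00 mm².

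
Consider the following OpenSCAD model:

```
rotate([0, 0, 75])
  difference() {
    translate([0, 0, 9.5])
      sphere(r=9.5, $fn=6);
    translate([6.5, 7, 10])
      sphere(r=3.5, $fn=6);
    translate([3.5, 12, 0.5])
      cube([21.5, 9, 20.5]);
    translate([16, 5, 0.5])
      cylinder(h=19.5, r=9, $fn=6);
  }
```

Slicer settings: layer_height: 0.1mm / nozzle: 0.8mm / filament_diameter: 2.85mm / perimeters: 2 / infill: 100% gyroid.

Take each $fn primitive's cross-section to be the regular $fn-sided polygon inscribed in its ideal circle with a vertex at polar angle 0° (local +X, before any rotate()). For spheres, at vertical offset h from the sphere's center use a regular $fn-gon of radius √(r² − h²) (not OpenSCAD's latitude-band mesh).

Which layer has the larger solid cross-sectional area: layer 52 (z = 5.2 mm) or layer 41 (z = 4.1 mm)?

Layer 52 (z = 5.2): the sphere: section is a regular 6-gon, circumradius = √(r²−h²) = √(9.5²−4.3²) = 8.471 (area = (6/2)·8.471²·sin(360°/6) = 186.44 mm²); the sphere at (6.5, 7) is absent (|z−center|=4.800 > r=3.5); the cube at (3.5, 12) is present — its section is the full 21.5×9 rectangle (area 193.50 mm²); the r=9 cylinder at (16, 5) contributes a regular 6-gon of circumradius 9 (area = (6/2)·9.000²·sin(360°/6) = 210.44 mm²); After the difference (first − rest): starting from the r=9.5 sphere (186.44 mm²), the 21.5×9 cube at (3.5, 12) misses the remaining region (no effect); the r=9 cylinder at (16, 5) misses the remaining region (no effect) — area = 186.44 mm²; (rotated 75° about Z; rotation is an isometry so areas/perimeters/island counts are preserved). So its area = 186.44 mm². Layer 41 (z = 4.1): the r=9.5 sphere slices to a regular 6-gon of circumradius 7.816 (√(r²−h²) with h=5.4 from center) (area = (6/2)·7.816²·sin(360°/6) = 158.72 mm²); the sphere at (6.5, 7) is absent (|z−center|=5.900 > r=3.5); the cube at (3.5, 12) (footprint 21.5×9) is included at this height (area 193.50 mm²); the cylinder at (16, 5): section is a regular 6-gon, circumradius r=9 (area = (6/2)·9.000²·sin(360°/6) = 210.44 mm²); Subtracting the remaining from the first: starting from the r=9.5 sphere (158.72 mm²), the 21.5×9 cube at (3.5, 12) misses the remaining region (no effect); the r=9 cylinder at (16, 5) misses the remaining region (no effect) — area = 158.72 mm²; (whole slice rotated 75° about Z — lengths, areas and connectivity unchanged). So its area = 158.72 mm². Layer 52 is larger (186.44 vs 158.72 mm²).

layer 52 (z = 5.2 mm)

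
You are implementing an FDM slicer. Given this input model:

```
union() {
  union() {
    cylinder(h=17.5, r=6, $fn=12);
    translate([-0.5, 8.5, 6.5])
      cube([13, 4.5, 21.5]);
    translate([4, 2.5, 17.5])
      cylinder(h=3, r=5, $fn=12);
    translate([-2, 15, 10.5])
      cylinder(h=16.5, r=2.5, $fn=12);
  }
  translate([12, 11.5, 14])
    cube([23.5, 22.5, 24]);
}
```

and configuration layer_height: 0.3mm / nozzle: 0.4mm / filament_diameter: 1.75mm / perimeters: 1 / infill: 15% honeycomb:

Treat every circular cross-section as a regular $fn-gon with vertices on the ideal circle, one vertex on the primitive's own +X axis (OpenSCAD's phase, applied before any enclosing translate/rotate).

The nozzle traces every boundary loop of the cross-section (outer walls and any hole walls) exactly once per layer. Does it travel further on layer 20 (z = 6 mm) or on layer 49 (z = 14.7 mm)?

layer 49 (z = 14.7 mm)

Layer 20 (z = 6): the r=6 cylinder gives a regular 12-gon of circumradius 6 (constant along its height) (perimeter = 2·12·6.000·sin(180°/12) = 37.27 mm); the cube at (-0.5, 8.5) does not reach this height (z outside [6.5, 28]); the cylinder at (4, 2.5) is not intersected at this z (z outside [17.5, 20.5]); the cylinder at (-2, 15) does not reach this height (z outside [10.5, 27]); Taking the union: only the r=6 cylinder is present, so the union is just that shape — boundary = 37.27 mm; the cube at (12, 11.5) is not intersected at this z (z outside [14, 38]); Merging all regions: only that combined region is present, so the union is just that shape — boundary = 37.27 mm. So its perimeter = 37.27 mm. Layer 49 (z = 14.7): the r=6 cylinder gives a regular 12-gon of circumradius 6 (constant along its height) (perimeter = 2·12·6.000·sin(180°/12) = 37.27 mm); the cube at (-0.5, 8.5) is present — its section is the full 13×4.5 rectangle (perimeter 35.00 mm); the cylinder at (4, 2.5) does not reach this height (z outside [17.5, 20.5]); the cylinder at (-2, 15): section is a regular 12-gon, circumradius r=2.5 (perimeter = 2·12·2.500·sin(180°/12) = 15.53 mm); Merging all regions: the 3 present regions are separate (no shared area or edge), so areas and boundary lengths simply add and each stays a separate island — boundary = 87.80 mm; the cube at (12, 11.5) is present — its section is the full 23.5×22.5 rectangle (perimeter 92.00 mm); Taking the union: the regions partially overlap (shared area 0.75 mm²), so the edge portions inside another operand are dropped and the merged outline is re-measured after clipping — boundary = 175.80 mm. So its perimeter = 175.80 mm. Layer 49 is larger (175.80 vs 37.27 mm).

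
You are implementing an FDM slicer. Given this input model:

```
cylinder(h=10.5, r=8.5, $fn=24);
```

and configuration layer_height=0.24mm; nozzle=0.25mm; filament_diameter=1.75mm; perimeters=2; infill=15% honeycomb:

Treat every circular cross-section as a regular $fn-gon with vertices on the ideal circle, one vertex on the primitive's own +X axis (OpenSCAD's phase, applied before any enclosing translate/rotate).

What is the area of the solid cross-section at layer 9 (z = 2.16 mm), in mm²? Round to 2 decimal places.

At z = 2.16 mm: the cylinder: section is a regular 24-gon, circumradius r=8.5 (area = (24/2)·8.500²·sin(360°/24) = 224.40 mm²). Overall, the cross-section is a single solid region. Net area = 224.40 mm².

224.40 mm²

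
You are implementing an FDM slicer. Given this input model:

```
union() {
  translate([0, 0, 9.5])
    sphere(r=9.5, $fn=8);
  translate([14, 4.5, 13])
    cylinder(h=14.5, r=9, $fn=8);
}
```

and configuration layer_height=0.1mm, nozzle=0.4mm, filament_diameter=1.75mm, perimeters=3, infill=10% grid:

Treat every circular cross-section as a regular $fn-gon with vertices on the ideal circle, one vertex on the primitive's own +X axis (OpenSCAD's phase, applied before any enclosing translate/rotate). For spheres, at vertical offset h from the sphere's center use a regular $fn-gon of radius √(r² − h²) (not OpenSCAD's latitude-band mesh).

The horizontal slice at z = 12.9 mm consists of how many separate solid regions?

1

At z = 12.9 mm: the r=9.5 sphere slices to a regular 8-gon of circumradius 8.871 (√(r²−h²) with h=3.4 from center); the cylinder at (14, 4.5) is absent (z outside [13, 27.5]); Merging all regions: only the r=9.5 sphere is present, so the union is just that shape — 1 connected region. The result has 1 disconnected region.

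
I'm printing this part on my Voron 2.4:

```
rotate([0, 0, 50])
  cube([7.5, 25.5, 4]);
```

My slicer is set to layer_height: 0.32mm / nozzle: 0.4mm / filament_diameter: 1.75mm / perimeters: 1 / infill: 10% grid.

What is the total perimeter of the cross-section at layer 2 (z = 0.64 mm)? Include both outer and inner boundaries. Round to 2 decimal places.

At z = 0.64 mm: the 7.5×25.5 cube contributes its full rectangle (perimeter 66.00 mm); (whole slice rotated 50° about Z — lengths, areas and connectivity unchanged). Overall, the cross-section is a single solid region. Total boundary length (outer) = 66.00 mm.

66.00 mm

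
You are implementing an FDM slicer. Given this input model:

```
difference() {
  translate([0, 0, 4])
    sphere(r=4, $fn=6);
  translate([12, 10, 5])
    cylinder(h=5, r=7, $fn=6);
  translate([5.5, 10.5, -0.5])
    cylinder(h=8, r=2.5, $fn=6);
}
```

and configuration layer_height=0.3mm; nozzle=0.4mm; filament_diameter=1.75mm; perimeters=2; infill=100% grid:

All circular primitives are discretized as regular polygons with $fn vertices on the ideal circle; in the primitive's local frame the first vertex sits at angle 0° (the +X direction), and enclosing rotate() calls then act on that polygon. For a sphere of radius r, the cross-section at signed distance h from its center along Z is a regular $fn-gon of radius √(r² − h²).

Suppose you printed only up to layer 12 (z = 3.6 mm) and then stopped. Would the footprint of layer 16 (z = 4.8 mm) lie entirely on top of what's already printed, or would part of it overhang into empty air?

entirely on top

Compare the two slices. At z = 3.6: the sphere: section is a regular 6-gon, circumradius = √(r²−h²) = √(4²−0.4²) = 3.980 (area = (6/2)·3.980²·sin(360°/6) = 41.15 mm²); the cylinder at (12, 10) is absent (z outside [5, 10]); the r=2.5 cylinder at (5.5, 10.5) gives a regular 6-gon of circumradius 2.5 (constant along its height) (area = (6/2)·2.500²·sin(360°/6) = 16.24 mm²); After the difference (first − rest): starting from the r=4 sphere (41.15 mm²), the r=2.5 cylinder at (5.5, 10.5) misses the remaining region (no effect) — area = 41.15 mm². At z = 4.8: the sphere: section is a regular 6-gon, circumradius = √(r²−h²) = √(4²−0.8²) = 3.919 (area = (6/2)·3.919²·sin(360°/6) = 39.91 mm²); the cylinder at (12, 10) does not reach this height (z outside [5, 10]); the r=2.5 cylinder at (5.5, 10.5) contributes a regular 6-gon of circumradius 2.5 (area = (6/2)·2.500²·sin(360°/6) = 16.24 mm²); Subtracting the remaining from the first: starting from the r=4 sphere (39.91 mm²), the r=2.5 cylinder at (5.5, 10.5) misses the remaining region (no effect) — area = 39.91 mm². Checking containment: the cross-section at z = 4.8 is a subset of the cross-section at z = 3.6.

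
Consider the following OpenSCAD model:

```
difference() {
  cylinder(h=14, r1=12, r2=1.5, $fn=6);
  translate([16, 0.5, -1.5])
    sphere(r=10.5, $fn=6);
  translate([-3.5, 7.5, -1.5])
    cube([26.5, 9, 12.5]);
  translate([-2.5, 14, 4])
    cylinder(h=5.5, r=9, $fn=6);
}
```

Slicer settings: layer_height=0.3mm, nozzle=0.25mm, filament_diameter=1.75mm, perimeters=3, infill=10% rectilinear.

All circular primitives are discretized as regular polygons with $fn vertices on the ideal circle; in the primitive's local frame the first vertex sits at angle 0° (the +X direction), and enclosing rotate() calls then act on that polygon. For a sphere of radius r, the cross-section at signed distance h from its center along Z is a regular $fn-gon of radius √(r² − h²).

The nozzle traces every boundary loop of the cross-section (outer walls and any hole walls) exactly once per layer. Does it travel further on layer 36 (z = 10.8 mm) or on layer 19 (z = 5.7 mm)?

layer 19 (z = 5.7 mm)

Layer 36 (z = 10.8): the cone: at t=0.771 of its height the radius interpolates to r₁+(r₂−r₁)t = 3.900, giving a regular 6-gon of that circumradius (perimeter = 2·6·3.900·sin(180°/6) = 23.40 mm); the sphere at (16, 0.5) is absent (|z−center|=12.300 > r=10.5); the cube at (-3.5, 7.5) is present — its section is the full 26.5×9 rectangle (perimeter 71.00 mm); the cylinder at (-2.5, 14) is not intersected at this z (z outside [4, 9.5]); Taking the first minus the rest: starting from the cone, the 26.5×9 cube at (-3.5, 7.5) misses the remaining region (no effect) — boundary = 23.40 mm. So its perimeter = 23.40 mm. Layer 19 (z = 5.7): the cone: at t=0.407 of its height the radius interpolates to r₁+(r₂−r₁)t = 7.725, giving a regular 6-gon of that circumradius (perimeter = 2·6·7.725·sin(180°/6) = 46.35 mm); the r=10.5 sphere at (16, 0.5) slices to a regular 6-gon of circumradius 7.643 (√(r²−h²) with h=7.2 from center) (perimeter = 2·6·7.643·sin(180°/6) = 45.86 mm); the cube at (-3.5, 7.5) is present — its section is the full 26.5×9 rectangle (perimeter 71.00 mm); the cylinder at (-2.5, 14): section is a regular 6-gon, circumradius r=9 (perimeter = 2·6·9.000·sin(180°/6) = 54.00 mm); Taking the first minus the rest: starting from the cone, the r=10.5 sphere at (16, 0.5) misses the remaining region (no effect); the 26.5×9 cube at (-3.5, 7.5) misses the remaining region (no effect); the r=9 cylinder at (-2.5, 14) partially overlaps it — only the 2.97 mm² overlap (of its 210.44 mm²) is removed, clipping the outline — boundary = 46.35 mm. So its perimeter = 46.35 mm. Layer 19 is larger (46.35 vs 23.40 mm).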